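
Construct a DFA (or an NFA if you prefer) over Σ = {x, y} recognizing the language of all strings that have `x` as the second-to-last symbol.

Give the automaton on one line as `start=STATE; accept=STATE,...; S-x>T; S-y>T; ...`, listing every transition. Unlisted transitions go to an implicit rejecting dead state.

A DFA must remember the last 2 symbols (since which symbol is second-to-last isn't known until the input ends). Use one state per possible window of the last ≤2 symbols; accept from those whose window starts with `x`.
        x   y  
>  q0   q1  q2 
   q1   q3  q4 
   q2   q5  q6 
 * q3   q3  q4 
 * q4   q5  q6 
   q5   q3  q4 
   q6   q5  q6 
(> = start, * = accepting)

start=q0; accept=q3,q4; q0-x>q1; q0-y>q2; q1-x>q3; q1-y>q4; q2-x>q5; q2-y>q6; q3-x>q3; q3-y>q4; q4-x>q5; q4-y>q6; q5-x>q3; q5-y>q4; q6-x>q5; q6-y>q6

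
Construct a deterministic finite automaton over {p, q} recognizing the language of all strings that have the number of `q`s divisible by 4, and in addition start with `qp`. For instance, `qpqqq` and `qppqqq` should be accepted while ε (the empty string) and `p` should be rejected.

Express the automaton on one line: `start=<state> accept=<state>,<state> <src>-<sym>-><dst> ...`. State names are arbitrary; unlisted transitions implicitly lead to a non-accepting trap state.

start=A accept=J A-p->B A-q->C B-p->B B-q->D C-p->E C-q->F D-p->D D-q->F E-p->E E-q->G F-p->F F-q->H G-p->G G-q->I H-p->H H-q->B I-p->I I-q->J J-p->J J-q->E

Run two small machines in parallel and take their product. One (4 states) tracks the count of `q`s modulo 4; the other (4 states) tracks whether the input so far still matches the prefix `qp`. Each combined state is a pair, one component from each; accept when both components accept.
A 10-state machine:
       p  q 
>  A   B  C 
   B   B  D 
   C   E  F 
   D   D  F 
   E   E  G 
   F   F  H 
   G   G  I 
   H   H  B 
   I   I  J 
 * J   J  E 
(> = start, * = accepting)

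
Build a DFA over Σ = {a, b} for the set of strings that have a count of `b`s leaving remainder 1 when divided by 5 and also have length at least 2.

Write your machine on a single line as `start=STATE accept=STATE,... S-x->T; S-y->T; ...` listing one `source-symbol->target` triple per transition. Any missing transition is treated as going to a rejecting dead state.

start=S0; accept=S3; S0-a->S1; S0-b->S2; S1-a->S1; S1-b->S3; S2-a->S3; S2-b->S4; S3-a->S3; S3-b->S4; S4-a->S4; S4-b->S5; S5-a->S5; S5-b->S6; S6-a->S6; S6-b->S1

Handle the two conditions separately and then intersect. The first has 5 states tracking the count of `b`s modulo 5; the second has 4 states tracking the input length, saturating at 3. A product state is a pair (one from each), accepting exactly when both do. After merging equivalent states the machine shrinks.
        a   b  
>  S0   S1  S2 
   S1   S1  S3 
   S2   S3  S4 
 * S3   S3  S4 
   S4   S4  S5 
   S5   S5  S6 
   S6   S6  S1 
(> = start, * = accepting)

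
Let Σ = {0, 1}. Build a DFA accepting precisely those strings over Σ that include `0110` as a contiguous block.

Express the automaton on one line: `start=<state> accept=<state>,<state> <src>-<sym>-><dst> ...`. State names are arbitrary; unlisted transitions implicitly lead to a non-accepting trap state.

start=A accept=E A-0->B A-1->A B-0->B B-1->C C-0->B C-1->D D-0->E D-1->A E-0->E E-1->E

States A..D record the length of the longest prefix of `0110` that matches the current input suffix. Reaching E means `0110` has been seen, and we stay there forever. Accept from E.
       0  1 
>  A   B  A 
   B   B  C 
   C   B  D 
   D   E  A 
 * E   E  E 
(> = start, * = accepting)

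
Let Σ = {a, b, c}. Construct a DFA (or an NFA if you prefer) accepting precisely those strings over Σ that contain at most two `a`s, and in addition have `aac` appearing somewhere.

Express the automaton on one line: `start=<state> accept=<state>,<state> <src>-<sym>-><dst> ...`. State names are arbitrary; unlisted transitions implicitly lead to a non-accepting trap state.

Run two small machines in parallel and take their product. The first has 4 states tracking the count of `a`s, saturating at 3; the second has 4 states tracking whether and how much of `aac` has been seen. A product state is a pair (one from each), accepting exactly when both do. After merging equivalent states the machine shrinks.
        a   b   c  
>  q0   q1  q0  q0 
   q1   q2  q3  q3 
   q2   q3  q3  q4 
   q3   q3  q3  q3 
 * q4   q3  q4  q4 
(> = start, * = accepting)

start=q0 accept=q4 q0-a->q1 q0-b->q0 q0-c->q0 q1-a->q2 q1-b->q3 q1-c->q3 q2-a->q3 q2-b->q3 q2-c->q4 q3-a->q3 q3-b->q3 q3-c->q3 q4-a->q3 q4-b->q4 q4-c->q4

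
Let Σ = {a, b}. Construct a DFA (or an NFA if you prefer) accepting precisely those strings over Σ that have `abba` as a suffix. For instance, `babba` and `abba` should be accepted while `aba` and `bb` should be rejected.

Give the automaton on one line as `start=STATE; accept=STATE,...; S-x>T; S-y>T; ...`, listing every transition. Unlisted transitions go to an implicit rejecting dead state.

Remember how much of `abba` the current input suffix matches. State S0 means no match yet; S1 means the last symbol is `a`; S2 means the last 2 symbols are `ab`; S3 means the last 3 symbols are `abb`; S4 means the last 4 symbols are `abba`. Only S4 accepts. On a mismatch, fall back to the longest proper suffix that is still a prefix of `abba`.
With 5 states:
        a   b  
>  S0   S1  S0 
   S1   S1  S2 
   S2   S1  S3 
   S3   S4  S0 
 * S4   S1  S2 
(> = start, * = accepting)

start=S0; accept=S4; S0-a>S1; S0-b>S0; S1-a>S1; S1-b>S2; S2-a>S1; S2-b>S3; S3-a>S4; S3-b>S0; S4-a>S1; S4-b>S2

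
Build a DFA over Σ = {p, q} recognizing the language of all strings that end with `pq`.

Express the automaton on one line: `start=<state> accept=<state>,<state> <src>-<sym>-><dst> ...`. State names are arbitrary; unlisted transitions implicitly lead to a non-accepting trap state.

start=S0 accept=S2 S0-p->S1 S0-q->S0 S1-p->S1 S1-q->S2 S2-p->S1 S2-q->S0

Let each state record the length of the longest suffix of the input read so far that is also a prefix of `pq`. S1 means the last symbol is `p`; S2 means the last 2 symbols are `pq`. Accept only at S2, where the string currently ends in `pq`.
        p   q  
>  S0   S1  S0 
   S1   S1  S2 
 * S2   S1  S0 
(> = start, * = accepting)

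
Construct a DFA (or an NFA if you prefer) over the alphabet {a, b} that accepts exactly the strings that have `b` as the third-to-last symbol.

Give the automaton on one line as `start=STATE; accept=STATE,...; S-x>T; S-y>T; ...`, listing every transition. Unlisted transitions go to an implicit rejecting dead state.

start=s0; accept=s11,s12,s13,s14; s0-a>s1; s0-b>s2; s1-a>s3; s1-b>s4; s2-a>s5; s2-b>s6; s3-a>s7; s3-b>s8; s4-a>s9; s4-b>s10; s5-a>s11; s5-b>s12; s6-a>s13; s6-b>s14; s7-a>s7; s7-b>s8; s8-a>s9; s8-b>s10; s9-a>s11; s9-b>s12; s10-a>s13; s10-b>s14; s11-a>s7; s11-b>s8; s12-a>s9; s12-b>s10; s13-a>s11; s13-b>s12; s14-a>s13; s14-b>s14

Because acceptance depends on a position counted from the end, the machine has to buffer the most recent 3 symbols. Make each state the string of the last up-to-3 symbols read; on input `x` shift the window left and append `x`. Accept when the buffered window has length 3 and begins with `b`.
15 states suffice.
          a    b  
>  s0     s1   s2 
   s1     s3   s4 
   s2     s5   s6 
   s3     s7   s8 
   s4     s9  s10 
   s5    s11  s12 
   s6    s13  s14 
   s7     s7   s8 
   s8     s9  s10 
   s9    s11  s12 
   s10   s13  s14 
 * s11    s7   s8 
 * s12    s9  s10 
 * s13   s11  s12 
 * s14   s13  s14 
(> = start, * = accepting)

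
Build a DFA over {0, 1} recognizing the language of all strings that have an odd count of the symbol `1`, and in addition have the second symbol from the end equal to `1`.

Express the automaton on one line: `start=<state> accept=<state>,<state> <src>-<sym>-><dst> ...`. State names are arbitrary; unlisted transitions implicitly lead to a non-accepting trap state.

start=s0 accept=s2,s5 s0-0->s0 s0-1->s1 s1-0->s2 s1-1->s3 s2-0->s4 s2-1->s3 s3-0->s0 s3-1->s5 s4-0->s4 s4-1->s3 s5-0->s2 s5-1->s3

Handle the two conditions separately and then intersect. The first has 2 states tracking the count of `1`s modulo 2; the second has 7 states tracking the last 2 symbols read. A product state is a pair (one from each), accepting exactly when both do. After merging equivalent states the machine shrinks.
        0   1  
>  s0   s0  s1 
   s1   s2  s3 
 * s2   s4  s3 
   s3   s0  s5 
   s4   s4  s3 
 * s5   s2  s3 
(> = start, * = accepting)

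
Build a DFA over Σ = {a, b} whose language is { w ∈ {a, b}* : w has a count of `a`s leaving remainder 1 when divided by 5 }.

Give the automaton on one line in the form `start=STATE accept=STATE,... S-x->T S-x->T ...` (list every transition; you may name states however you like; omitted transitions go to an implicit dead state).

start=s0 accept=s1 s0-a->s1 s0-b->s0 s1-a->s2 s1-b->s1 s2-a->s3 s2-b->s2 s3-a->s4 s3-b->s3 s4-a->s0 s4-b->s4

The only thing that matters is how many `a`s have appeared, reduced mod 5. Use one state per residue: s0 for 0, …, s4 for 4. Reading `a` moves to the next residue; anything else stays put. s1 is accepting.
With 5 states:
        a   b  
>  s0   s1  s0 
 * s1   s2  s1 
   s2   s3  s2 
   s3   s4  s3 
   s4   s0  s4 
(> = start, * = accepting)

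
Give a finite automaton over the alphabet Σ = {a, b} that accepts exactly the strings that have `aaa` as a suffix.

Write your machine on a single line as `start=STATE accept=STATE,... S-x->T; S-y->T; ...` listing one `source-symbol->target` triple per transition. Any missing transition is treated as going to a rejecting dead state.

start=q0; accept=q3; q0-a->q1; q0-b->q0; q1-a->q2; q1-b->q0; q2-a->q3; q2-b->q0; q3-a->q3; q3-b->q0

Remember how much of `aaa` the current input suffix matches. State q0 means no match yet; q1 means the last symbol is `a`; q2 means the last 2 symbols are `aa`; q3 means the last 3 symbols are `aaa`. Only q3 accepts. On a mismatch, fall back to the longest proper suffix that is still a prefix of `aaa`.
A 4-state machine:
        a   b  
>  q0   q1  q0 
   q1   q2  q0 
   q2   q3  q0 
 * q3   q3  q0 
(> = start, * = accepting)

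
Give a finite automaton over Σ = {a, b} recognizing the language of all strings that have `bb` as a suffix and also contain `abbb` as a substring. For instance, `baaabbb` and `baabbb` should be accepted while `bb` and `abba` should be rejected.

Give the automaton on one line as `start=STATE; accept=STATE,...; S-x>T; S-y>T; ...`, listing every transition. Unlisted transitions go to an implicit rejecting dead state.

start=q0; accept=q6; q0-a>q1; q0-b>q2; q1-a>q1; q1-b>q3; q2-a>q1; q2-b>q4; q3-a>q1; q3-b>q5; q4-a>q1; q4-b>q4; q5-a>q1; q5-b>q6; q6-a>q7; q6-b>q6; q7-a>q7; q7-b>q8; q8-a>q7; q8-b>q6

Run two small machines in parallel and take their product. One (3 states) tracks how much of the suffix `bb` has currently been matched; the other (5 states) tracks whether and how much of `abbb` has been seen. Each combined state is a pair, one component from each; accept when both components accept.
        a   b  
>  q0   q1  q2 
   q1   q1  q3 
   q2   q1  q4 
   q3   q1  q5 
   q4   q1  q4 
   q5   q1  q6 
 * q6   q7  q6 
   q7   q7  q8 
   q8   q7  q6 
(> = start, * = accepting)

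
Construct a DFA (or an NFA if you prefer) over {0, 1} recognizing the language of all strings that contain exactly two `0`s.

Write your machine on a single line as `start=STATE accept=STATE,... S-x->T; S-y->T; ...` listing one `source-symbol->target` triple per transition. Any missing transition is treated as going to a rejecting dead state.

start=q0; accept=q2; q0-0->q1; q0-1->q0; q1-0->q2; q1-1->q1; q2-0->q3; q2-1->q2; q3-0->q3; q3-1->q3

Count `0`s, saturating at 3: states q0 through q2 mean 0 through 2 `0`s seen; q3 means more than 2. Each `0` increments (capped at q3); other symbols loop. Accept from {q2}.
        0   1  
>  q0   q1  q0 
   q1   q2  q1 
 * q2   q3  q2 
   q3   q3  q3 
(> = start, * = accepting)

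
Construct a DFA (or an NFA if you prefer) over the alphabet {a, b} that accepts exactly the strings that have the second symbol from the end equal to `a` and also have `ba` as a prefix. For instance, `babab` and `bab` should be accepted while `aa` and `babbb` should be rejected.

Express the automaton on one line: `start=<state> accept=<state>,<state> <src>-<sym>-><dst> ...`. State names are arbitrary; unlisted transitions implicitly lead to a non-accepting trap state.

Build one automaton per condition and run them in lockstep. The first has 7 states tracking the last 2 symbols read; the second has 4 states tracking whether the input so far still matches the prefix `ba`. A product state is a pair (one from each), accepting exactly when both do. Equivalent product states are then merged.
A 7-state machine:
        a   b  
>  q0   q1  q2 
   q1   q1  q1 
   q2   q3  q1 
   q3   q4  q5 
 * q4   q4  q5 
 * q5   q3  q6 
   q6   q3  q6 
(> = start, * = accepting)

start=q0 accept=q4,q5 q0-a->q1 q0-b->q2 q1-a->q1 q1-b->q1 q2-a->q3 q2-b->q1 q3-a->q4 q3-b->q5 q4-a->q4 q4-b->q5 q5-a->q3 q5-b->q6 q6-a->q3 q6-b->q6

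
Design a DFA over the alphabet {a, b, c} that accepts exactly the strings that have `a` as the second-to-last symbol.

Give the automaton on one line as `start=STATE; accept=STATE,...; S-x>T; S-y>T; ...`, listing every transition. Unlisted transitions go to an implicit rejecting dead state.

A DFA must remember the last 2 symbols (since which symbol is second-to-last isn't known until the input ends). Use one state per possible window of the last ≤2 symbols; accept from those whose window starts with `a`.
          a    b    c  
>  q0     q1   q2   q3 
   q1     q4   q5   q6 
   q2     q7   q8   q9 
   q3    q10  q11  q12 
 * q4     q4   q5   q6 
 * q5     q7   q8   q9 
 * q6    q10  q11  q12 
   q7     q4   q5   q6 
   q8     q7   q8   q9 
   q9    q10  q11  q12 
   q10    q4   q5   q6 
   q11    q7   q8   q9 
   q12   q10  q11  q12 
(> = start, * = accepting)

start=q0; accept=q4,q5,q6; q0-a>q1; q0-b>q2; q0-c>q3; q1-a>q4; q1-b>q5; q1-c>q6; q2-a>q7; q2-b>q8; q2-c>q9; q3-a>q10; q3-b>q11; q3-c>q12; q4-a>q4; q4-b>q5; q4-c>q6; q5-a>q7; q5-b>q8; q5-c>q9; q6-a>q10; q6-b>q11; q6-c>q12; q7-a>q4; q7-b>q5; q7-c>q6; q8-a>q7; q8-b>q8; q8-c>q9; q9-a>q10; q9-b>q11; q9-c>q12; q10-a>q4; q10-b>q5; q10-c>q6; q11-a>q7; q11-b>q8; q11-c>q9; q12-a>q10; q12-b>q11; q12-c>q12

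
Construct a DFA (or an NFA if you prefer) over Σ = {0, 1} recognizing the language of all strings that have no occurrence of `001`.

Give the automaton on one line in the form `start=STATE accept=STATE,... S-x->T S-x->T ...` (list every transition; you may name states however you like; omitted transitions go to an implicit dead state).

Track partial matches of the forbidden pattern `001`. State S3 is a dead state reached once `001` has occurred; every other state accepts. S0 means no part of `001` is currently matched.
        0   1  
>* S0   S1  S0 
 * S1   S2  S0 
 * S2   S2  S3 
   S3   S3  S3 
(> = start, * = accepting)

start=S0 accept=S0,S1,S2 S0-0->S1 S0-1->S0 S1-0->S2 S1-1->S0 S2-0->S2 S2-1->S3 S3-0->S3 S3-1->S3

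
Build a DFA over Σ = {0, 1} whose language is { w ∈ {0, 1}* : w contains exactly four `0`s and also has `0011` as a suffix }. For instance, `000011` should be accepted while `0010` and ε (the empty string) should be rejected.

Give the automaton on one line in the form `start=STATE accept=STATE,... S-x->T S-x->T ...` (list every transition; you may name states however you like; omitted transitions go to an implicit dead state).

start=A accept=H A-0->B A-1->A B-0->C B-1->B C-0->D C-1->C D-0->E D-1->F E-0->F E-1->G F-0->F F-1->F G-0->F G-1->H H-0->F H-1->F

Run two small machines in parallel and take their product. One (6 states) tracks the count of `0`s, saturating at 5; the other (5 states) tracks how much of the suffix `0011` has currently been matched. Each combined state is a pair, one component from each; accept when both components accept. Equivalent product states are then merged.
An 8-state machine:
       0  1 
>  A   B  A 
   B   C  B 
   C   D  C 
   D   E  F 
   E   F  G 
   F   F  F 
   G   F  H 
 * H   F  F 
(> = start, * = accepting)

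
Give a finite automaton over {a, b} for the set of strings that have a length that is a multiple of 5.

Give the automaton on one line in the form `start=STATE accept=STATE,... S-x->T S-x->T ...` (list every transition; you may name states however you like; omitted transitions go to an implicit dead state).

Only the length mod 5 matters, so use a 5-cycle: from any state, every input symbol moves to the next state, wrapping q4 back to q0. Mark q0 accepting.
5 states suffice.
        a   b  
>* q0   q1  q1 
   q1   q2  q2 
   q2   q3  q3 
   q3   q4  q4 
   q4   q0  q0 
(> = start, * = accepting)

start=q0 accept=q0 q0-a->q1 q0-b->q1 q1-a->q2 q1-b->q2 q2-a->q3 q2-b->q3 q3-a->q4 q3-b->q4 q4-a->q0 q4-b->q0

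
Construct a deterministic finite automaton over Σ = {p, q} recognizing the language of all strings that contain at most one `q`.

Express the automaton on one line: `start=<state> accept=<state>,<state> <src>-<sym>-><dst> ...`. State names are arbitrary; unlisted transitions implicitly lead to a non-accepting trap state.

start=S0 accept=S0,S1 S0-p->S0 S0-q->S1 S1-p->S1 S1-q->S2 S2-p->S2 S2-q->S2

Count `q`s, saturating at 2: state S0 means no `q` yet, S1 means one `q` seen, S2 means more than one. Each `q` increments (capped at S2); other symbols loop. Accept from {S0, S1}.
A 3-state machine:
        p   q  
>* S0   S0  S1 
 * S1   S1  S2 
   S2   S2  S2 
(> = start, * = accepting)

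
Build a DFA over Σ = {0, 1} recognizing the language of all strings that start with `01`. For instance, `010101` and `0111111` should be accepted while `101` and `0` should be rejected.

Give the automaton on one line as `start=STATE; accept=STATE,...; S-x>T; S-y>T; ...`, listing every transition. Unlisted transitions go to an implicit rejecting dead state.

Walk along `01` while the input agrees: from q0 take `0` to q1, and so on. Any deviation drops to the rejecting sink q3. Once q2 is reached the prefix is confirmed and every continuation is accepted.
A 4-state machine:
        0   1  
>  q0   q1  q3 
   q1   q3  q2 
 * q2   q2  q2 
   q3   q3  q3 
(> = start, * = accepting)

start=q0; accept=q2; q0-0>q1; q0-1>q3; q1-0>q3; q1-1>q2; q2-0>q2; q2-1>q2; q3-0>q3; q3-1>q3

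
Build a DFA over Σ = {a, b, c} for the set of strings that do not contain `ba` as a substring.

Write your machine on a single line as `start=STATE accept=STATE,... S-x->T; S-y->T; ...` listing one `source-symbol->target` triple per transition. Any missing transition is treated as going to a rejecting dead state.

start=q0; accept=q0,q1; q0-a->q0; q0-b->q1; q0-c->q0; q1-a->q2; q1-b->q1; q1-c->q0; q2-a->q2; q2-b->q2; q2-c->q2

This is the complement of 'contains `ba`'. Use the same substring-matching states — q0 through q2 holding how much of `ba` has just been matched — but flip the accepting set: everything except the trap q2 accepts.
With 3 states:
        a   b   c  
>* q0   q0  q1  q0 
 * q1   q2  q1  q0 
   q2   q2  q2  q2 
(> = start, * = accepting)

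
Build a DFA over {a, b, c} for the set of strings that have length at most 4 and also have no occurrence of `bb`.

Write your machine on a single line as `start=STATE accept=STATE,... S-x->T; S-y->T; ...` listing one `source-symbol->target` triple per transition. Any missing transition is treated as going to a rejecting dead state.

start=s0; accept=s0,s1,s2,s3,s4,s6,s7,s9,s10; s0-a->s1; s0-b->s2; s0-c->s1; s1-a->s3; s1-b->s4; s1-c->s3; s2-a->s3; s2-b->s5; s2-c->s3; s3-a->s6; s3-b->s7; s3-c->s6; s4-a->s6; s4-b->s8; s4-c->s6; s5-a->s8; s5-b->s8; s5-c->s8; s6-a->s9; s6-b->s10; s6-c->s9; s7-a->s9; s7-b->s11; s7-c->s9; s8-a->s11; s8-b->s11; s8-c->s11; s9-a->s12; s9-b->s13; s9-c->s12; s10-a->s12; s10-b->s14; s10-c->s12; s11-a->s14; s11-b->s14; s11-c->s14; s12-a->s12; s12-b->s13; s12-c->s12; s13-a->s12; s13-b->s14; s13-c->s12; s14-a->s14; s14-b->s14; s14-c->s14

Handle the two conditions separately and then intersect. The first has 6 states tracking the input length, saturating at 5; the second has 3 states tracking partial matches of the forbidden pattern `bb`. A product state is a pair (one from each), accepting exactly when both do.
15 states suffice.
          a    b    c  
>* s0     s1   s2   s1 
 * s1     s3   s4   s3 
 * s2     s3   s5   s3 
 * s3     s6   s7   s6 
 * s4     s6   s8   s6 
   s5     s8   s8   s8 
 * s6     s9  s10   s9 
 * s7     s9  s11   s9 
   s8    s11  s11  s11 
 * s9    s12  s13  s12 
 * s10   s12  s14  s12 
   s11   s14  s14  s14 
   s12   s12  s13  s12 
   s13   s12  s14  s12 
   s14   s14  s14  s14 
(> = start, * = accepting)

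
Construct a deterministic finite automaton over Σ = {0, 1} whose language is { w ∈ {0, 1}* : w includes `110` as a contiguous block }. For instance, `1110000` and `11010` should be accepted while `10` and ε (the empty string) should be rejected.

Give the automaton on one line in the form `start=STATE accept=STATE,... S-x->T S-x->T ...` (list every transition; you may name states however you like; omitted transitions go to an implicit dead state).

States q0..q2 record the length of the longest prefix of `110` that matches the current input suffix. Reaching q3 means `110` has been seen, and we stay there forever. Accept from q3.
With 4 states:
        0   1  
>  q0   q0  q1 
   q1   q0  q2 
   q2   q3  q2 
 * q3   q3  q3 
(> = start, * = accepting)

start=q0 accept=q3 q0-0->q0 q0-1->q1 q1-0->q0 q1-1->q2 q2-0->q3 q2-1->q2 q3-0->q3 q3-1->q3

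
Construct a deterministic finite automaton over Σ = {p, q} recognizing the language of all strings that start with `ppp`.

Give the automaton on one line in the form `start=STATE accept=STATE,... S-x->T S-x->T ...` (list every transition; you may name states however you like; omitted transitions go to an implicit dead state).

start=A accept=D A-p->B A-q->E B-p->C B-q->E C-p->D C-q->E D-p->D D-q->D E-p->E E-q->E

Check the first 3 symbols one by one: A through C record how many have matched `ppp` so far; any wrong symbol goes to the dead state E. After all 3 match we enter the accepting sink D.
5 states suffice.
       p  q 
>  A   B  E 
   B   C  E 
   C   D  E 
 * D   D  D 
   E   E  E 
(> = start, * = accepting)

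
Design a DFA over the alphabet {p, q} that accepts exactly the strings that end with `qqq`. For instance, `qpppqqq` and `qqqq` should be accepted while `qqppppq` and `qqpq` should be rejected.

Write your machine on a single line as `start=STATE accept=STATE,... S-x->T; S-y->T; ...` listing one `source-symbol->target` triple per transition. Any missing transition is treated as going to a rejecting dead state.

Remember how much of `qqq` the current input suffix matches. State s0 means no match yet; s1 means the last symbol is `q`; s2 means the last 2 symbols are `qq`; s3 means the last 3 symbols are `qqq`. Only s3 accepts. On a mismatch, fall back to the longest proper suffix that is still a prefix of `qqq`.
With 4 states:
        p   q  
>  s0   s0  s1 
   s1   s0  s2 
   s2   s0  s3 
 * s3   s0  s3 
(> = start, * = accepting)

start=s0; accept=s3; s0-p->s0; s0-q->s1; s1-p->s0; s1-q->s2; s2-p->s0; s2-q->s3; s3-p->s0; s3-q->s3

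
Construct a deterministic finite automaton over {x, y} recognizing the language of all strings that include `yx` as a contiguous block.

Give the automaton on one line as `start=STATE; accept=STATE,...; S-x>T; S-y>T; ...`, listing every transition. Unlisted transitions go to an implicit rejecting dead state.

start=s0; accept=s2; s0-x>s0; s0-y>s1; s1-x>s2; s1-y>s1; s2-x>s2; s2-y>s2

States s0..s1 record the length of the longest prefix of `yx` that matches the current input suffix. Reaching s2 means `yx` has been seen, and we stay there forever. Accept from s2.
With 3 states:
        x   y  
>  s0   s0  s1 
   s1   s2  s1 
 * s2   s2  s2 
(> = start, * = accepting)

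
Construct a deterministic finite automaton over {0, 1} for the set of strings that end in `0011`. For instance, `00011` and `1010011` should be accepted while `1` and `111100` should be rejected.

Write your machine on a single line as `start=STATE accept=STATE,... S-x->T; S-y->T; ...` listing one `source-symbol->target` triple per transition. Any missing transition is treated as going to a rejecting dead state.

Let each state record the length of the longest suffix of the input read so far that is also a prefix of `0011`. q1 means the last symbol is `0`; q2 means the last 2 symbols are `00`; q3 means the last 3 symbols are `001`; q4 means the last 4 symbols are `0011`. Accept only at q4, where the string currently ends in `0011`.
With 5 states:
        0   1  
>  q0   q1  q0 
   q1   q2  q0 
   q2   q2  q3 
   q3   q1  q4 
 * q4   q1  q0 
(> = start, * = accepting)

start=q0; accept=q4; q0-0->q1; q0-1->q0; q1-0->q2; q1-1->q0; q2-0->q2; q2-1->q3; q3-0->q1; q3-1->q4; q4-0->q1; q4-1->q0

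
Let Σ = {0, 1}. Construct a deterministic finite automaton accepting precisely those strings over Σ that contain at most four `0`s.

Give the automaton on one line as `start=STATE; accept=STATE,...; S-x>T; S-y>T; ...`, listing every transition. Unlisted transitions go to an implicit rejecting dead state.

Count `0`s, saturating at 5: states A through E mean 0 through 4 `0`s seen; F means more than 4. Each `0` increments (capped at F); other symbols loop. Accept from {A, B, C, D, E}.
A 6-state machine:
       0  1 
>* A   B  A 
 * B   C  B 
 * C   D  C 
 * D   E  D 
 * E   F  E 
   F   F  F 
(> = start, * = accepting)

start=A; accept=A,B,C,D,E; A-0>B; A-1>A; B-0>C; B-1>B; C-0>D; C-1>C; D-0>E; D-1>D; E-0>F; E-1>E; F-0>F; F-1>F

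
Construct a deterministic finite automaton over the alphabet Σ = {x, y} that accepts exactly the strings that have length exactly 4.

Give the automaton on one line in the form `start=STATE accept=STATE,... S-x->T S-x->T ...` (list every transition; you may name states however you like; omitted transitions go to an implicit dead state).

Count input length up to 5: every symbol moves from s0 toward s5, which means 'more than 4' and absorbs. Accept from {s4}.
        x   y  
>  s0   s1  s1 
   s1   s2  s2 
   s2   s3  s3 
   s3   s4  s4 
 * s4   s5  s5 
   s5   s5  s5 
(> = start, * = accepting)

start=s0 accept=s4 s0-x->s1 s0-y->s1 s1-x->s2 s1-y->s2 s2-x->s3 s2-y->s3 s3-x->s4 s3-y->s4 s4-x->s5 s4-y->s5 s5-x->s5 s5-y->s5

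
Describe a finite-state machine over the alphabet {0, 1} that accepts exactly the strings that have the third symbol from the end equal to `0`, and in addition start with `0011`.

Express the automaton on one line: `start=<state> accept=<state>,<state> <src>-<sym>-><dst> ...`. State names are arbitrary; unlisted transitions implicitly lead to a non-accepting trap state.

start=S0 accept=S5,S10,S11,S12 S0-0->S1 S0-1->S2 S1-0->S3 S1-1->S2 S2-0->S2 S2-1->S2 S3-0->S2 S3-1->S4 S4-0->S2 S4-1->S5 S5-0->S6 S5-1->S7 S6-0->S8 S6-1->S9 S7-0->S6 S7-1->S7 S8-0->S10 S8-1->S11 S9-0->S12 S9-1->S5 S10-0->S10 S10-1->S11 S11-0->S12 S11-1->S5 S12-0->S8 S12-1->S9

Build one automaton per condition and run them in lockstep. One (15 states) tracks the last 3 symbols read; the other (6 states) tracks whether the input so far still matches the prefix `0011`. Each combined state is a pair, one component from each; accept when both components accept. Minimizing collapses redundant product states.
A 13-state machine:
          0    1  
>  S0     S1   S2 
   S1     S3   S2 
   S2     S2   S2 
   S3     S2   S4 
   S4     S2   S5 
 * S5     S6   S7 
   S6     S8   S9 
   S7     S6   S7 
   S8    S10  S11 
   S9    S12   S5 
 * S10   S10  S11 
 * S11   S12   S5 
 * S12    S8   S9 
(> = start, * = accepting)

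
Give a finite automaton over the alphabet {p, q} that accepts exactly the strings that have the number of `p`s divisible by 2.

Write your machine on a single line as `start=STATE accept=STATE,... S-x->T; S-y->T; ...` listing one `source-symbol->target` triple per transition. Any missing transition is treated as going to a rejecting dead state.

start=S0; accept=S0; S0-p->S1; S0-q->S0; S1-p->S0; S1-q->S1

The only thing that matters is how many `p`s have appeared, reduced mod 2. Use one state per residue: S0 for 0, …, S1 for 1. Reading `p` moves to the next residue; anything else stays put. S0 is accepting.
        p   q  
>* S0   S1  S0 
   S1   S0  S1 
(> = start, * = accepting)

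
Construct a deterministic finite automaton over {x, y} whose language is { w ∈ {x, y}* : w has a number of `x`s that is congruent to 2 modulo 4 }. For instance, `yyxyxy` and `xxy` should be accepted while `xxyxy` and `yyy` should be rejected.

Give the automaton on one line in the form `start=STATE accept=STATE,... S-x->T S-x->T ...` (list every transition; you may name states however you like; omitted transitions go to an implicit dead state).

The only thing that matters is how many `x`s have appeared, reduced mod 4. Use one state per residue: S0 for 0, …, S3 for 3. Reading `x` moves to the next residue; anything else stays put. S2 is accepting.
A 4-state machine:
        x   y  
>  S0   S1  S0 
   S1   S2  S1 
 * S2   S3  S2 
   S3   S0  S3 
(> = start, * = accepting)

start=S0 accept=S2 S0-x->S1 S0-y->S0 S1-x->S2 S1-y->S1 S2-x->S3 S2-y->S2 S3-x->S0 S3-y->S3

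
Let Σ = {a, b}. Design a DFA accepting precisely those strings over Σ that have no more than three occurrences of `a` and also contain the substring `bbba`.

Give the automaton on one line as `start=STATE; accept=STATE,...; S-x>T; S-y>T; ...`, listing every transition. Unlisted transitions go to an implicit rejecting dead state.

Build one automaton per condition and run them in lockstep. The first has 5 states tracking the count of `a`s, saturating at 4; the second has 5 states tracking whether and how much of `bbba` has been seen. A product state is a pair (one from each), accepting exactly when both do.
24 states suffice.
          a    b  
>  S0     S1   S2 
   S1     S3   S4 
   S2     S1   S5 
   S3     S6   S7 
   S4     S3   S8 
   S5     S1   S9 
   S6    S10  S11 
   S7     S6  S12 
   S8     S3  S13 
   S9    S14   S9 
   S10   S10  S15 
   S11   S10  S16 
   S12    S6  S17 
   S13   S18  S13 
 * S14   S18  S14 
   S15   S10  S19 
   S16   S10  S20 
   S17   S21  S17 
 * S18   S21  S18 
   S19   S10  S22 
   S20   S23  S20 
 * S21   S23  S21 
   S22   S23  S22 
   S23   S23  S23 
(> = start, * = accepting)

start=S0; accept=S14,S18,S21; S0-a>S1; S0-b>S2; S1-a>S3; S1-b>S4; S2-a>S1; S2-b>S5; S3-a>S6; S3-b>S7; S4-a>S3; S4-b>S8; S5-a>S1; S5-b>S9; S6-a>S10; S6-b>S11; S7-a>S6; S7-b>S12; S8-a>S3; S8-b>S13; S9-a>S14; S9-b>S9; S10-a>S10; S10-b>S15; S11-a>S10; S11-b>S16; S12-a>S6; S12-b>S17; S13-a>S18; S13-b>S13; S14-a>S18; S14-b>S14; S15-a>S10; S15-b>S19; S16-a>S10; S16-b>S20; S17-a>S21; S17-b>S17; S18-a>S21; S18-b>S18; S19-a>S10; S19-b>S22; S20-a>S23; S20-b>S20; S21-a>S23; S21-b>S21; S22-a>S23; S22-b>S22; S23-a>S23; S23-b>S23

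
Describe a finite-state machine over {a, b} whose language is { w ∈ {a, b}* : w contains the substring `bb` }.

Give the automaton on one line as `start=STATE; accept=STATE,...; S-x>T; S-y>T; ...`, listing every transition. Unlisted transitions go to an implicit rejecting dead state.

States q0..q1 record the length of the longest prefix of `bb` that matches the current input suffix. Reaching q2 means `bb` has been seen, and we stay there forever. Accept from q2.
With 3 states:
        a   b  
>  q0   q0  q1 
   q1   q0  q2 
 * q2   q2  q2 
(> = start, * = accepting)

start=q0; accept=q2; q0-a>q0; q0-b>q1; q1-a>q0; q1-b>q2; q2-a>q2; q2-b>q2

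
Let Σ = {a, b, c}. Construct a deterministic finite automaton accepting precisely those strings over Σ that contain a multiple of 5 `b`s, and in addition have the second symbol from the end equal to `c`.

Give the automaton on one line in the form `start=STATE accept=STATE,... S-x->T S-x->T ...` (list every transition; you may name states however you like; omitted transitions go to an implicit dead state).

Build one automaton per condition and run them in lockstep. The first has 5 states tracking the count of `b`s modulo 5; the second has 13 states tracking the last 2 symbols read. A product state is a pair (one from each), accepting exactly when both do. Minimizing collapses redundant product states.
        a   b   c  
>  s0   s0  s1  s2 
   s1   s1  s3  s1 
   s2   s4  s1  s5 
   s3   s3  s6  s3 
 * s4   s0  s1  s2 
 * s5   s4  s1  s5 
   s6   s6  s7  s6 
   s7   s7  s0  s8 
   s8   s7  s4  s8 
(> = start, * = accepting)

start=s0 accept=s4,s5 s0-a->s0 s0-b->s1 s0-c->s2 s1-a->s1 s1-b->s3 s1-c->s1 s2-a->s4 s2-b->s1 s2-c->s5 s3-a->s3 s3-b->s6 s3-c->s3 s4-a->s0 s4-b->s1 s4-c->s2 s5-a->s4 s5-b->s1 s5-c->s5 s6-a->s6 s6-b->s7 s6-c->s6 s7-a->s7 s7-b->s0 s7-c->s8 s8-a->s7 s8-b->s4 s8-c->s8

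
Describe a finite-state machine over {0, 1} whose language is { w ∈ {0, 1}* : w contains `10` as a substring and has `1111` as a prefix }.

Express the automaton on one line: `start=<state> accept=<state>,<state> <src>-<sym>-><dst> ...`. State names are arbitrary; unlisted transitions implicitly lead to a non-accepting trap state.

Handle the two conditions separately and then intersect. One (3 states) tracks whether and how much of `10` has been seen; the other (6 states) tracks whether the input so far still matches the prefix `1111`. Each combined state is a pair, one component from each; accept when both components accept.
9 states suffice.
        0   1  
>  s0   s1  s2 
   s1   s1  s3 
   s2   s4  s5 
   s3   s4  s3 
   s4   s4  s4 
   s5   s4  s6 
   s6   s4  s7 
   s7   s8  s7 
 * s8   s8  s8 
(> = start, * = accepting)

start=s0 accept=s8 s0-0->s1 s0-1->s2 s1-0->s1 s1-1->s3 s2-0->s4 s2-1->s5 s3-0->s4 s3-1->s3 s4-0->s4 s4-1->s4 s5-0->s4 s5-1->s6 s6-0->s4 s6-1->s7 s7-0->s8 s7-1->s7 s8-0->s8 s8-1->s8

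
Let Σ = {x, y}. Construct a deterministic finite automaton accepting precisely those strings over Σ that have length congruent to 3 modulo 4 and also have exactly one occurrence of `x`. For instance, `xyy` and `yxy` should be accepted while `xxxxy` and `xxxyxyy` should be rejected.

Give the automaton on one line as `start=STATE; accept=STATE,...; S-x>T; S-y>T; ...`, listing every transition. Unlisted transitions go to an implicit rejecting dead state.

Handle the two conditions separately and then intersect. The first has 4 states tracking the input length modulo 4; the second has 3 states tracking the count of `x`s, saturating at 2. A product state is a pair (one from each), accepting exactly when both do.
A 12-state machine:
          x    y  
>  s0     s1   s2 
   s1     s3   s4 
   s2     s4   s5 
   s3     s6   s6 
   s4     s6   s7 
   s5     s7   s8 
   s6     s9   s9 
 * s7     s9  s10 
   s8    s10   s0 
   s9    s11  s11 
   s10   s11   s1 
   s11    s3   s3 
(> = start, * = accepting)

start=s0; accept=s7; s0-x>s1; s0-y>s2; s1-x>s3; s1-y>s4; s2-x>s4; s2-y>s5; s3-x>s6; s3-y>s6; s4-x>s6; s4-y>s7; s5-x>s7; s5-y>s8; s6-x>s9; s6-y>s9; s7-x>s9; s7-y>s10; s8-x>s10; s8-y>s0; s9-x>s11; s9-y>s11; s10-x>s11; s10-y>s1; s11-x>s3; s11-y>s3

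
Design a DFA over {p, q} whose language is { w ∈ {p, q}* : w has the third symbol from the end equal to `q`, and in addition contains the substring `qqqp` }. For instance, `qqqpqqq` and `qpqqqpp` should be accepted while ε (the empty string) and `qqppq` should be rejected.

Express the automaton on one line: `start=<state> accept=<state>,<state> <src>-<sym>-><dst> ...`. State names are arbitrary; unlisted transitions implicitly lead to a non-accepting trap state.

Handle the two conditions separately and then intersect. The first has 15 states tracking the last 3 symbols read; the second has 5 states tracking whether and how much of `qqqp` has been seen. A product state is a pair (one from each), accepting exactly when both do.
23 states suffice.
          p    q  
>  s0     s1   s2 
   s1     s3   s4 
   s2     s5   s6 
   s3     s7   s8 
   s4     s9  s10 
   s5    s11  s12 
   s6    s13  s14 
   s7     s7   s8 
   s8     s9  s10 
   s9    s11  s12 
   s10   s13  s14 
   s11    s7   s8 
   s12    s9  s10 
   s13   s11  s12 
   s14   s15  s14 
 * s15   s16  s17 
 * s16   s18  s19 
 * s17   s20  s21 
   s18   s18  s19 
   s19   s20  s21 
   s20   s16  s17 
   s21   s15  s22 
 * s22   s15  s22 
(> = start, * = accepting)

start=s0 accept=s15,s16,s17,s22 s0-p->s1 s0-q->s2 s1-p->s3 s1-q->s4 s2-p->s5 s2-q->s6 s3-p->s7 s3-q->s8 s4-p->s9 s4-q->s10 s5-p->s11 s5-q->s12 s6-p->s13 s6-q->s14 s7-p->s7 s7-q->s8 s8-p->s9 s8-q->s10 s9-p->s11 s9-q->s12 s10-p->s13 s10-q->s14 s11-p->s7 s11-q->s8 s12-p->s9 s12-q->s10 s13-p->s11 s13-q->s12 s14-p->s15 s14-q->s14 s15-p->s16 s15-q->s17 s16-p->s18 s16-q->s19 s17-p->s20 s17-q->s21 s18-p->s18 s18-q->s19 s19-p->s20 s19-q->s21 s20-p->s16 s20-q->s17 s21-p->s15 s21-q->s22 s22-p->s15 s22-q->s22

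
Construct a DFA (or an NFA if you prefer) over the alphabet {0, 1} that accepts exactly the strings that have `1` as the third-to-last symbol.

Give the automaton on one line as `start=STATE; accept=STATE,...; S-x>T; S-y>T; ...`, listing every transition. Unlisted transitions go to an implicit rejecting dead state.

start=S0; accept=S11,S12,S13,S14; S0-0>S1; S0-1>S2; S1-0>S3; S1-1>S4; S2-0>S5; S2-1>S6; S3-0>S7; S3-1>S8; S4-0>S9; S4-1>S10; S5-0>S11; S5-1>S12; S6-0>S13; S6-1>S14; S7-0>S7; S7-1>S8; S8-0>S9; S8-1>S10; S9-0>S11; S9-1>S12; S10-0>S13; S10-1>S14; S11-0>S7; S11-1>S8; S12-0>S9; S12-1>S10; S13-0>S11; S13-1>S12; S14-0>S13; S14-1>S14

A DFA must remember the last 3 symbols (since which symbol is third-to-last isn't known until the input ends). Use one state per possible window of the last ≤3 symbols; accept from those whose window starts with `1`.
A 15-state machine:
          0    1  
>  S0     S1   S2 
   S1     S3   S4 
   S2     S5   S6 
   S3     S7   S8 
   S4     S9  S10 
   S5    S11  S12 
   S6    S13  S14 
   S7     S7   S8 
   S8     S9  S10 
   S9    S11  S12 
   S10   S13  S14 
 * S11    S7   S8 
 * S12    S9  S10 
 * S13   S11  S12 
 * S14   S13  S14 
(> = start, * = accepting)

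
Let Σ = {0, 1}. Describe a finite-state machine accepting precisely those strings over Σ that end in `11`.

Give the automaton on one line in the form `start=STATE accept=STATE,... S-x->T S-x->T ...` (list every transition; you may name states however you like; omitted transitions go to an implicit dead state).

start=s0 accept=s2 s0-0->s0 s0-1->s1 s1-0->s0 s1-1->s2 s2-0->s0 s2-1->s2

Remember how much of `11` the current input suffix matches. State s0 means no match yet; s1 means the last symbol is `1`; s2 means the last 2 symbols are `11`. Only s2 accepts. On a mismatch, fall back to the longest proper suffix that is still a prefix of `11`.
3 states suffice.
        0   1  
>  s0   s0  s1 
   s1   s0  s2 
 * s2   s0  s2 
(> = start, * = accepting)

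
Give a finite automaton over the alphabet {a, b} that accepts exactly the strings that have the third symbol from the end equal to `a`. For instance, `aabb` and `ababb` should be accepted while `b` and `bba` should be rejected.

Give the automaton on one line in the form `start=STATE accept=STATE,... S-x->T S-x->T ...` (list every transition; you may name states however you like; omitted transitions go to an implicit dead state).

start=s0 accept=s7,s8,s9,s10 s0-a->s1 s0-b->s2 s1-a->s3 s1-b->s4 s2-a->s5 s2-b->s6 s3-a->s7 s3-b->s8 s4-a->s9 s4-b->s10 s5-a->s11 s5-b->s12 s6-a->s13 s6-b->s14 s7-a->s7 s7-b->s8 s8-a->s9 s8-b->s10 s9-a->s11 s9-b->s12 s10-a->s13 s10-b->s14 s11-a->s7 s11-b->s8 s12-a->s9 s12-b->s10 s13-a->s11 s13-b->s12 s14-a->s13 s14-b->s14

Because acceptance depends on a position counted from the end, the machine has to buffer the most recent 3 symbols. Make each state the string of the last up-to-3 symbols read; on input `x` shift the window left and append `x`. Accept when the buffered window has length 3 and begins with `a`.
With 15 states:
          a    b  
>  s0     s1   s2 
   s1     s3   s4 
   s2     s5   s6 
   s3     s7   s8 
   s4     s9  s10 
   s5    s11  s12 
   s6    s13  s14 
 * s7     s7   s8 
 * s8     s9  s10 
 * s9    s11  s12 
 * s10   s13  s14 
   s11    s7   s8 
   s12    s9  s10 
   s13   s11  s12 
   s14   s13  s14 
(> = start, * = accepting)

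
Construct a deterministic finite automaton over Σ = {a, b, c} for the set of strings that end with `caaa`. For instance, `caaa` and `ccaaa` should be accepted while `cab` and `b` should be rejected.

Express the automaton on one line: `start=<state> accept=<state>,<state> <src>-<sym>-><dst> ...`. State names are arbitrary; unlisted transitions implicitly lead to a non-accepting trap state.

start=q0 accept=q4 q0-a->q0 q0-b->q0 q0-c->q1 q1-a->q2 q1-b->q0 q1-c->q1 q2-a->q3 q2-b->q0 q2-c->q1 q3-a->q4 q3-b->q0 q3-c->q1 q4-a->q0 q4-b->q0 q4-c->q1

Let each state record the length of the longest suffix of the input read so far that is also a prefix of `caaa`. q1 means the last symbol is `c`; q2 means the last 2 symbols are `ca`; q3 means the last 3 symbols are `caa`; q4 means the last 4 symbols are `caaa`. Accept only at q4, where the string currently ends in `caaa`.
5 states suffice.
        a   b   c  
>  q0   q0  q0  q1 
   q1   q2  q0  q1 
   q2   q3  q0  q1 
   q3   q4  q0  q1 
 * q4   q0  q0  q1 
(> = start, * = accepting)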